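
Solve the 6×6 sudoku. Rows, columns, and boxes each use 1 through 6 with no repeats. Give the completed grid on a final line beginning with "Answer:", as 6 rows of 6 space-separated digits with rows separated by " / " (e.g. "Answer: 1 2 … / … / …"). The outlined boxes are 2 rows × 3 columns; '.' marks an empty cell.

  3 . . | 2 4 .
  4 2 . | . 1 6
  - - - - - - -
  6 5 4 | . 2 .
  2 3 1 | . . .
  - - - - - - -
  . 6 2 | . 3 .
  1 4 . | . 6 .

Step 1. [r6c4∈{5}] r6c4 is down to just 5 ⇒ r6c4=5.
Step 2. [r1c6∈{5}] r1c6 is down to just 5 ⇒ r1c6=5.
Step 3. [r4c6∈{4}] nothing but 4 survives at r4c6 ⇒ r4c6=4.
Step 4. [r3c6∈{1,3}] in col 6, 3 fits only at r3c6, so r3c6=3.
Step 5. [r5c4∈{1,4}] 4 has one home in row 5: r5c4. So r5c4=4.
Step 6. [r6c6∈{2}] only 2 remains possible at r6c6 ⇒ r6c6=2.
Step 7. [r1c3∈{6}] r1c3 has the single candidate 6, so r1c3=6.
Step 8. [r4c5∈{5}] r4c5 has the single candidate 5 ⇒ r4c5=5.
Step 9. [r3c4∈{1}] r3c4 is down to just 1, so r3c4=1.
Step 10. [r2c3∈{5}] r2c3's peers cover all but 5, so r2c3=5.
Step 11. [r1c2∈{1}] r1c2's peers cover all but 1, so r1c2=1.
Step 12. [r5c1∈{5}] r5c1's peers cover all but 5 ⇒ r5c1=5.
Step 13. [r4c4∈{6}] nothing but 6 survives at r4c4, so r4c4=6.
Step 14. [r2c4∈{3}] r2c4's peers cover all but 3 ⇒ r2c4=3.
Step 15. [r5c6∈{1}] nothing but 1 survives at r5c6 ⇒ r5c6=1.
Step 16. [r6c3∈{3}] r6c3's peers cover all but 3, so r6c3=3.

Answer: 3 1 6 2 4 5 / 4 2 5 3 1 6 / 6 5 4 1 2 3 / 2 3 1 6 5 4 / 5 6 2 4 3 1 / 1 4 3 5 6 2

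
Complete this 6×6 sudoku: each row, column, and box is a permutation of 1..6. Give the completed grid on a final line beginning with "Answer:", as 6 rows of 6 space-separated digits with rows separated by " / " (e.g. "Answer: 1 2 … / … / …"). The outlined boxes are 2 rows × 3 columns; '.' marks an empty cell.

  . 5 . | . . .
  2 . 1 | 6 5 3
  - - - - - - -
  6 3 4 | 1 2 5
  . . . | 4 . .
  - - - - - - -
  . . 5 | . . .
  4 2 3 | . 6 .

Step 1. [r5c1∈{1}] r5c1's peers cover all but 1. So r5c1=1.
Step 2. [r1c4∈{2}] nothing but 2 survives at r1c4 ⇒ r1c4=2.
Step 3. [r1c5∈{1,4}] 1 has one home in col 5: r1c5. So r1c5=1.
Step 4. [r5c5∈{3,4}] across col 5, 4 lands solely at r5c5 ⇒ r5c5=4.
Step 5. [r1c1∈{3}] nothing but 3 survives at r1c1 ⇒ r1c1=3.
Step 6. [r4c5∈{3}] r4c5 is down to just 3 ⇒ r4c5=3.
Step 7. [r5c6∈{2}] r5c6 has the single candidate 2 ⇒ r5c6=2.
Step 8. [r6c6∈{1}] r6c6 is down to just 1. So r6c6=1.
Step 9. [r1c3∈{6}] only 6 remains possible at r1c3, so r1c3=6.
Step 10. [r5c4∈{3}] only 3 remains possible at r5c4. So r5c4=3.
Step 11. [r4c2∈{1}] only 1 remains possible at r4c2. So r4c2=1.
Step 12. [r4c3∈{2}] r4c3 is down to just 2 ⇒ r4c3=2.
Step 13. [r6c4∈{5}] r6c4's peers cover all but 5. So r6c4=5.
Step 14. [r5c2∈{6}] only 6 remains possible at r5c2 ⇒ r5c2=6.
Step 15. [r4c1∈{5}] r4c1's peers cover all but 5 ⇒ r4c1=5.
Step 16. [r2c2∈{4}] only 4 remains possible at r2c2 ⇒ r2c2=4.
Step 17. [r4c6∈{6}] only 6 remains possible at r4c6. So r4c6=6.
Step 18. [r1c6∈{4}] only 4 remains possible at r1c6. So r1c6=4.

Answer: 3 5 6 2 1 4 / 2 4 1 6 5 3 / 6 3 4 1 2 5 / 5 1 2 4 3 6 / 1 6 5 3 4 2 / 4 2 3 5 6 1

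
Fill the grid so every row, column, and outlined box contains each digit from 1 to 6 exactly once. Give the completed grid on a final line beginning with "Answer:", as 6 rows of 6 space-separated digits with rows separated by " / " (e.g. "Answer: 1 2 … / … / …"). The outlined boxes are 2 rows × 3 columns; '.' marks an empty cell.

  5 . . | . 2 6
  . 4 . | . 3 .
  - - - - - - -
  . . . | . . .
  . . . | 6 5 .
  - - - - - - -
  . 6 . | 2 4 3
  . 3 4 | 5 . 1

Step 1. [r1c2∈{1}] r1c2's peers cover all but 1. So r1c2=1.
Step 2. [r4c2∈{2}] only 2 remains possible at r4c2 ⇒ r4c2=2.
Step 3. [r3c4∈{1,3,4}] 3 has one home in col 4: r3c4, so r3c4=3.
Step 4. [r5c1∈{1}] only 1 remains possible at r5c1. So r5c1=1.
Step 5. [r4c1∈{3,4}] col 1 places 3 nowhere but r4c1 ⇒ r4c1=3.
Step 6. [r2c3∈{2,6}] 2 has one home in col 3: r2c3. So r2c3=2.
Step 7. [r3c3∈{1,5,6}] 6 has one home in col 3: r3c3. So r3c3=6.
Step 8. [r3c6∈{2,4}] 2 has one home in row 3: r3c6 ⇒ r3c6=2.
Step 9. [r3c5∈{1}] r3c5's peers cover all but 1. So r3c5=1.
Step 10. [r6c5∈{6}] nothing but 6 survives at r6c5 ⇒ r6c5=6.
Step 11. [r2c1∈{6}] nothing but 6 survives at r2c1, so r2c1=6.
Step 12. [r2c4∈{1}] only 1 remains possible at r2c4. So r2c4=1.
Step 13. [r2c6∈{5}] nothing but 5 survives at r2c6 ⇒ r2c6=5.
Step 14. [r3c1∈{4}] r3c1 is down to just 4, so r3c1=4.
Step 15. [r1c4∈{4}] r1c4 has the single candidate 4 ⇒ r1c4=4.
Step 16. [r6c1∈{2}] r6c1 has the single candidate 2, so r6c1=2.
Step 17. [r5c3∈{5}] r5c3 is down to just 5 ⇒ r5c3=5.
Step 18. [r4c6∈{4}] nothing but 4 survives at r4c6. So r4c6=4.
Step 19. [r3c2∈{5}] nothing but 5 survives at r3c2, so r3c2=5.
Step 20. [r4c3∈{1}] r4c3 is down to just 1, so r4c3=1.
Step 21. [r1c3∈{3}] r1c3's peers cover all but 3 ⇒ r1c3=3.

Answer: 5 1 3 4 2 6 / 6 4 2 1 3 5 / 4 5 6 3 1 2 / 3 2 1 6 5 4 / 1 6 5 2 4 3 / 2 3 4 5 6 1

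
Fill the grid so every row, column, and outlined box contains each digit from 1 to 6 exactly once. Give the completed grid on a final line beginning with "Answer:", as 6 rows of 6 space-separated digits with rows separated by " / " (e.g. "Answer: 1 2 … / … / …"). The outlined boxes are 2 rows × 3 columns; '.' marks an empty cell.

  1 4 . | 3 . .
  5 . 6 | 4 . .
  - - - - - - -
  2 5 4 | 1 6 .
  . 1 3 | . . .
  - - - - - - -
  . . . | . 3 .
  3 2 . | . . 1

Step 1. [r2c6∈{2}] r2c6's peers cover all but 2, so r2c6=2.
Step 2. [r6c4∈{5,6}] across row 6, 6 lands solely at r6c4, so r6c4=6.
Step 3. [r4c5∈{2,4,5}] r4c5 is the only open cell in col 5 admitting 2. So r4c5=2.
Step 4. [r4c4∈{5}] r4c4's peers cover all but 5 ⇒ r4c4=5.
Step 5. [r6c5∈{4,5}] across row 6, 4 lands solely at r6c5. So r6c5=4.
Step 6. [r5c6∈{5}] nothing but 5 survives at r5c6, so r5c6=5.
Step 7. [r5c1∈{4,6}] 4 has one home in row 5: r5c1, so r5c1=4.
Step 8. [r1c6∈{6}] nothing but 6 survives at r1c6, so r1c6=6.
Step 9. [r2c2∈{3}] r2c2 has the single candidate 3 ⇒ r2c2=3.
Step 10. [r5c3∈{1}] r5c3 is down to just 1 ⇒ r5c3=1.
Step 11. [r5c4∈{2}] r5c4 has the single candidate 2. So r5c4=2.
Step 12. [r4c1∈{6}] r4c1 has the single candidate 6. So r4c1=6.
Step 13. [r6c3∈{5}] r6c3 is down to just 5, so r6c3=5.
Step 14. [r3c6∈{3}] r3c6 has the single candidate 3, so r3c6=3.
Step 15. [r1c3∈{2}] nothing but 2 survives at r1c3 ⇒ r1c3=2.
Step 16. [r4c6∈{4}] only 4 remains possible at r4c6, so r4c6=4.
Step 17. [r1c5∈{5}] nothing but 5 survives at r1c5 ⇒ r1c5=5.
Step 18. [r5c2∈{6}] r5c2 has the single candidate 6 ⇒ r5c2=6.
Step 19. [r2c5∈{1}] nothing but 1 survives at r2c5 ⇒ r2c5=1.

Answer: 1 4 2 3 5 6 / 5 3 6 4 1 2 / 2 5 4 1 6 3 / 6 1 3 5 2 4 / 4 6 1 2 3 5 / 3 2 5 6 4 1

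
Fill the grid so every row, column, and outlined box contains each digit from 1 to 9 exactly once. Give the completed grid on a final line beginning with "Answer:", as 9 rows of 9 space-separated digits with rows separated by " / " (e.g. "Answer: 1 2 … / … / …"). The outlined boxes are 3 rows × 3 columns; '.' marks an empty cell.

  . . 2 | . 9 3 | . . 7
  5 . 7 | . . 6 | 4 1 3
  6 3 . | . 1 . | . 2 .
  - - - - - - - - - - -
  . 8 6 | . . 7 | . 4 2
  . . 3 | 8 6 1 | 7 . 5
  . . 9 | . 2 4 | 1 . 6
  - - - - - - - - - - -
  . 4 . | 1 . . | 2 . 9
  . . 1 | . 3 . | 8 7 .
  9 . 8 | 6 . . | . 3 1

Step 1. [r9c7∈{5}] r9c7 has the single candidate 5 ⇒ r9c7=5.
Step 2. [r8c1∈{2}] nothing but 2 survives at r8c1. So r8c1=2.
Step 3. [r4c4∈{3,5,9}] across box 5, 9 lands solely at r4c4. So r4c4=9.
Step 4. [r7c3∈{5}] nothing but 5 survives at r7c3, so r7c3=5.
Step 5. [r1c8∈{5,6,8}] in col 8, 5 fits only at r1c8 ⇒ r1c8=5.
Step 6. [r9c2∈{7}] nothing but 7 survives at r9c2 ⇒ r9c2=7.
Step 7. [r1c4∈{4}] nothing but 4 survives at r1c4, so r1c4=4.
Step 8. [r8c4∈{5}] nothing but 5 survives at r8c4 ⇒ r8c4=5.
Step 9. [r2c5∈{8}] r2c5 has the single candidate 8, so r2c5=8.
Step 10. [r1c2∈{1}] r1c2 is down to just 1 ⇒ r1c2=1.
Step 11. [r5c8∈{9}] only 9 remains possible at r5c8, so r5c8=9.
Step 12. [r4c7∈{3}] r4c7 is down to just 3, so r4c7=3.
Step 13. [r2c2∈{9}] only 9 remains possible at r2c2. So r2c2=9.
Step 14. [r6c4∈{3}] nothing but 3 survives at r6c4 ⇒ r6c4=3.
Step 15. [r9c6∈{2}] r9c6's peers cover all but 2. So r9c6=2.
Step 16. [r3c6∈{5}] only 5 remains possible at r3c6. So r3c6=5.
Step 17. [r6c8∈{8}] nothing but 8 survives at r6c8, so r6c8=8.
Step 18. [r8c9∈{4}] only 4 remains possible at r8c9, so r8c9=4.
Step 19. [r5c2∈{2}] r5c2 has the single candidate 2. So r5c2=2.
Step 20. [r7c5∈{7}] only 7 remains possible at r7c5, so r7c5=7.
Step 21. [r9c5∈{4}] r9c5's peers cover all but 4. So r9c5=4.
Step 22. [r3c9∈{8}] only 8 remains possible at r3c9. So r3c9=8.
Step 23. [r6c1∈{7}] r6c1 has the single candidate 7. So r6c1=7.
Step 24. [r7c1∈{3}] nothing but 3 survives at r7c1, so r7c1=3.
Step 25. [r3c3∈{4}] nothing but 4 survives at r3c3, so r3c3=4.
Step 26. [r4c1∈{1}] only 1 remains possible at r4c1 ⇒ r4c1=1.
Step 27. [r7c8∈{6}] r7c8 is down to just 6 ⇒ r7c8=6.
Step 28. [r5c1∈{4}] only 4 remains possible at r5c1, so r5c1=4.
Step 29. [r1c7∈{6}] nothing but 6 survives at r1c7, so r1c7=6.
Step 30. [r2c4∈{2}] r2c4's peers cover all but 2. So r2c4=2.
Step 31. [r7c6∈{8}] nothing but 8 survives at r7c6. So r7c6=8.
Step 32. [r8c2∈{6}] r8c2's peers cover all but 6. So r8c2=6.
Step 33. [r6c2∈{5}] only 5 remains possible at r6c2 ⇒ r6c2=5.
Step 34. [r3c7∈{9}] r3c7's peers cover all but 9, so r3c7=9.
Step 35. [r1c1∈{8}] r1c1's peers cover all but 8 ⇒ r1c1=8.
Step 36. [r4c5∈{5}] nothing but 5 survives at r4c5, so r4c5=5.
Step 37. [r3c4∈{7}] only 7 remains possible at r3c4. So r3c4=7.
Step 38. [r8c6∈{9}] r8c6 has the single candidate 9, so r8c6=9.

Answer: 8 1 2 4 9 3 6 5 7 / 5 9 7 2 8 6 4 1 3 / 6 3 4 7 1 5 9 2 8 / 1 8 6 9 5 7 3 4 2 / 4 2 3 8 6 1 7 9 5 / 7 5 9 3 2 4 1 8 6 / 3 4 5 1 7 8 2 6 9 / 2 6 1 5 3 9 8 7 4 / 9 7 8 6 4 2 5 3 1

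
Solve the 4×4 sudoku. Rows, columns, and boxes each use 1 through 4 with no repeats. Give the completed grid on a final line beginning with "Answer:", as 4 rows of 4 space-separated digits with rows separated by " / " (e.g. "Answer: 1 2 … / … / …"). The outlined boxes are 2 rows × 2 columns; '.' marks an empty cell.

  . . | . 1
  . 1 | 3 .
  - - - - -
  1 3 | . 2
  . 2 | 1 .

Step 1. [r4c1∈{4}] only 4 remains possible at r4c1. So r4c1=4.
Step 2. [r1c3∈{2,4}] in col 3, 2 fits only at r1c3 ⇒ r1c3=2.
Step 3. [r4c4∈{3}] only 3 remains possible at r4c4 ⇒ r4c4=3.
Step 4. [r1c1∈{3}] nothing but 3 survives at r1c1 ⇒ r1c1=3.
Step 5. [r3c3∈{4}] r3c3 is down to just 4 ⇒ r3c3=4.
Step 6. [r1c2∈{4}] r1c2 is down to just 4, so r1c2=4.
Step 7. [r2c4∈{4}] r2c4 has the single candidate 4 ⇒ r2c4=4.
Step 8. [r2c1∈{2}] r2c1 has the single candidate 2. So r2c1=2.

Answer: 3 4 2 1 / 2 1 3 4 / 1 3 4 2 / 4 2 1 3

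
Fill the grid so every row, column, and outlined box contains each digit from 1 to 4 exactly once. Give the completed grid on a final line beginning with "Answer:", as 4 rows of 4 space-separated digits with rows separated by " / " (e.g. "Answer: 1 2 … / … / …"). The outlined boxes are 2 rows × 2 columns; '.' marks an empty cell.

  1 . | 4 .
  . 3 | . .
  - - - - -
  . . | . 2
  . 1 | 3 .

Step 1. [r2c1∈{2,4}] across row 2, 4 lands solely at r2c1, so r2c1=4.
Step 2. [r2c4∈{1}] r2c4's peers cover all but 1. So r2c4=1.
Step 3. [r3c1∈{3}] r3c1's peers cover all but 3, so r3c1=3.
Step 4. [r1c4∈{3}] nothing but 3 survives at r1c4, so r1c4=3.
Step 5. [r3c2∈{4}] r3c2's peers cover all but 4, so r3c2=4.
Step 6. [r4c4∈{4}] r4c4's peers cover all but 4 ⇒ r4c4=4.
Step 7. [r2c3∈{2}] only 2 remains possible at r2c3 ⇒ r2c3=2.
Step 8. [r1c2∈{2}] r1c2 has the single candidate 2 ⇒ r1c2=2.
Step 9. [r4c1∈{2}] nothing but 2 survives at r4c1, so r4c1=2.
Step 10. [r3c3∈{1}] r3c3's peers cover all but 1 ⇒ r3c3=1.

Answer: 1 2 4 3 / 4 3 2 1 / 3 4 1 2 / 2 1 3 4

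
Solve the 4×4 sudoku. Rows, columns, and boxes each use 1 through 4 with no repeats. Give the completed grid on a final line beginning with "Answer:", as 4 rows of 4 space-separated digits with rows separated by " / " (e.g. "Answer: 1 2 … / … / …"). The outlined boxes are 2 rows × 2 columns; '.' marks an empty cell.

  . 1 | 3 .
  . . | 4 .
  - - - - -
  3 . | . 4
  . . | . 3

Step 1. [r3c2∈{2}] r3c2 is down to just 2 ⇒ r3c2=2.
Step 2. [r2c1∈{2}] r2c1 is down to just 2. So r2c1=2.
Step 3. [r4c1∈{1,4}] 1 has one home in col 1: r4c1. So r4c1=1.
Step 4. [r4c2∈{4}] r4c2 is down to just 4. So r4c2=4.
Step 5. [r4c3∈{2}] nothing but 2 survives at r4c3, so r4c3=2.
Step 6. [r2c2∈{3}] only 3 remains possible at r2c2. So r2c2=3.
Step 7. [r1c4∈{2}] r1c4 is down to just 2. So r1c4=2.
Step 8. [r1c1∈{4}] r1c1 has the single candidate 4 ⇒ r1c1=4.
Step 9. [r2c4∈{1}] nothing but 1 survives at r2c4, so r2c4=1.
Step 10. [r3c3∈{1}] r3c3 has the single candidate 1 ⇒ r3c3=1.

Answer: 4 1 3 2 / 2 3 4 1 / 3 2 1 4 / 1 4 2 3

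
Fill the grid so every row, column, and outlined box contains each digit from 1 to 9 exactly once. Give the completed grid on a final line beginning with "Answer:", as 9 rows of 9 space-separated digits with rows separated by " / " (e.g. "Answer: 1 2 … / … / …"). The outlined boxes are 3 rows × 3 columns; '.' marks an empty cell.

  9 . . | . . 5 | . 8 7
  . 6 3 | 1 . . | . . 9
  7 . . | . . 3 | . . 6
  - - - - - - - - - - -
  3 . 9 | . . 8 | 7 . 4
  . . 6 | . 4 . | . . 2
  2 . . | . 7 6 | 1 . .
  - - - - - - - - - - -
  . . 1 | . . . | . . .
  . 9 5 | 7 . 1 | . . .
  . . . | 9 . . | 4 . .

Step 1. [r9c6∈{2}] r9c6's peers cover all but 2. So r9c6=2.
Step 2. [r7c2∈{2,3,4,7,8}] r7c2 is the only open cell in box 7 admitting 2 ⇒ r7c2=2.
Step 3. [r6c8∈{3,5,9}] row 6 places 9 nowhere but r6c8, so r6c8=9.
Step 4. [r9c2∈{3,7,8}] across col 2, 3 lands solely at r9c2. So r9c2=3.
Step 5. [r3c8∈{1,2,4,5}] in box 3, 1 fits only at r3c8, so r3c8=1.
Step 6. [r7c7∈{3,5,6,8,9}] r7c7 is the only open cell in row 7 admitting 9, so r7c7=9.
Step 7. [r8c7∈{2,3,6,8}] 6 has one home in col 7: r8c7 ⇒ r8c7=6.
Step 8. [r5c7∈{3,5,8}] 8 has one home in col 7: r5c7. So r5c7=8.
Step 9. [r2c8∈{2,4,5}] 4 has one home in col 8: r2c8, so r2c8=4.
Step 10. [r1c2∈{1,4}] across row 1, 1 lands solely at r1c2 ⇒ r1c2=1.
Step 11. [r4c2∈{5}] r4c2's peers cover all but 5 ⇒ r4c2=5.
Step 12. [r7c8∈{3,5,7}] 7 has one home in row 7: r7c8. So r7c8=7.
Step 13. [r9c8∈{5}] r9c8 has the single candidate 5 ⇒ r9c8=5.
Step 14. [r7c5∈{3,5,6,8}] col 5 places 5 nowhere but r7c5 ⇒ r7c5=5.
Step 15. [r8c5∈{3,8}] across col 5, 3 lands solely at r8c5. So r8c5=3.
Step 16. [r4c4∈{2}] r4c4's peers cover all but 2 ⇒ r4c4=2.
Step 17. [r8c9∈{8}] r8c9 is down to just 8. So r8c9=8.
Step 18. [r5c8∈{3}] nothing but 3 survives at r5c8. So r5c8=3.
Step 19. [r2c1∈{5,8}] in col 1, 5 fits only at r2c1 ⇒ r2c1=5.
Step 20. [r2c5∈{2,8}] row 2 places 8 nowhere but r2c5 ⇒ r2c5=8.
Step 21. [r3c4∈{4}] only 4 remains possible at r3c4 ⇒ r3c4=4.
Step 22. [r9c5∈{6}] r9c5 has the single candidate 6. So r9c5=6.
Step 23. [r1c5∈{2}] r1c5 has the single candidate 2, so r1c5=2.
Step 24. [r7c1∈{4,6,8}] across row 7, 6 lands solely at r7c1, so r7c1=6.
Step 25. [r3c3∈{2,8}] r3c3 is the only open cell in col 3 admitting 2, so r3c3=2.
Step 26. [r6c2∈{4,8}] in col 2, 4 fits only at r6c2. So r6c2=4.
Step 27. [r6c4∈{3,5}] in row 6, 3 fits only at r6c4 ⇒ r6c4=3.
Step 28. [r9c1∈{8}] nothing but 8 survives at r9c1, so r9c1=8.
Step 29. [r3c7∈{5}] nothing but 5 survives at r3c7 ⇒ r3c7=5.
Step 30. [r1c3∈{4}] r1c3 is down to just 4. So r1c3=4.
Step 31. [r5c4∈{5}] r5c4's peers cover all but 5. So r5c4=5.
Step 32. [r8c1∈{4}] nothing but 4 survives at r8c1, so r8c1=4.
Step 33. [r9c9∈{1}] r9c9 is down to just 1. So r9c9=1.
Step 34. [r7c9∈{3}] r7c9 is down to just 3 ⇒ r7c9=3.
Step 35. [r7c6∈{4}] r7c6 is down to just 4 ⇒ r7c6=4.
Step 36. [r3c2∈{8}] nothing but 8 survives at r3c2 ⇒ r3c2=8.
Step 37. [r3c5∈{9}] r3c5 has the single candidate 9, so r3c5=9.
Step 38. [r4c5∈{1}] nothing but 1 survives at r4c5 ⇒ r4c5=1.
Step 39. [r4c8∈{6}] r4c8 has the single candidate 6. So r4c8=6.
Step 40. [r2c7∈{2}] r2c7 is down to just 2, so r2c7=2.
Step 41. [r1c7∈{3}] nothing but 3 survives at r1c7, so r1c7=3.
Step 42. [r6c9∈{5}] r6c9 has the single candidate 5, so r6c9=5.
Step 43. [r7c4∈{8}] r7c4's peers cover all but 8, so r7c4=8.
Step 44. [r5c2∈{7}] nothing but 7 survives at r5c2, so r5c2=7.
Step 45. [r1c4∈{6}] r1c4 has the single candidate 6, so r1c4=6.
Step 46. [r5c1∈{1}] r5c1's peers cover all but 1, so r5c1=1.
Step 47. [r8c8∈{2}] r8c8 is down to just 2, so r8c8=2.
Step 48. [r6c3∈{8}] r6c3 is down to just 8, so r6c3=8.
Step 49. [r5c6∈{9}] r5c6 has the single candidate 9, so r5c6=9.
Step 50. [r9c3∈{7}] r9c3 has the single candidate 7, so r9c3=7.
Step 51. [r2c6∈{7}] r2c6 is down to just 7, so r2c6=7.

Answer: 9 1 4 6 2 5 3 8 7 / 5 6 3 1 8 7 2 4 9 / 7 8 2 4 9 3 5 1 6 / 3 5 9 2 1 8 7 6 4 / 1 7 6 5 4 9 8 3 2 / 2 4 8 3 7 6 1 9 5 / 6 2 1 8 5 4 9 7 3 / 4 9 5 7 3 1 6 2 8 / 8 3 7 9 6 2 4 5 1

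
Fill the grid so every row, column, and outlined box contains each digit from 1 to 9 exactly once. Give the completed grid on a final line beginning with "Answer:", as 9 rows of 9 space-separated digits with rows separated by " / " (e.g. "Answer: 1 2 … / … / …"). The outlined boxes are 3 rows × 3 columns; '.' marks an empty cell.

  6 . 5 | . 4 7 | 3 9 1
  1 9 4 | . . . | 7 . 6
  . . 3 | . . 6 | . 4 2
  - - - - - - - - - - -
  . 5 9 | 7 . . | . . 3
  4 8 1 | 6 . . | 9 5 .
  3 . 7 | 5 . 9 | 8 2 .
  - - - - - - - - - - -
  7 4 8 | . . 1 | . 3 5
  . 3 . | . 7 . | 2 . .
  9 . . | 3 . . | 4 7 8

Step 1. [r1c4∈{2,8}] in row 1, 8 fits only at r1c4. So r1c4=8.
Step 2. [r9c3∈{2,6}] across col 3, 2 lands solely at r9c3 ⇒ r9c3=2.
Step 3. [r4c7∈{1,6}] in col 7, 1 fits only at r4c7 ⇒ r4c7=1.
Step 4. [r4c6∈{2,4,8}] in row 4, 4 fits only at r4c6, so r4c6=4.
Step 5. [r9c6∈{5}] nothing but 5 survives at r9c6. So r9c6=5.
Step 6. [r2c5∈{2,3,5}] r2c5 is the only open cell in row 2 admitting 5 ⇒ r2c5=5.
Step 7. [r7c7∈{6}] nothing but 6 survives at r7c7, so r7c7=6.
Step 8. [r2c4∈{2}] nothing but 2 survives at r2c4, so r2c4=2.
Step 9. [r7c4∈{9}] r7c4's peers cover all but 9. So r7c4=9.
Step 10. [r5c6∈{2,3}] col 6 places 2 nowhere but r5c6, so r5c6=2.
Step 11. [r9c2∈{1,6}] row 9 places 1 nowhere but r9c2. So r9c2=1.
Step 12. [r3c5∈{1,9}] in row 3, 9 fits only at r3c5, so r3c5=9.
Step 13. [r1c2∈{2}] r1c2 is down to just 2 ⇒ r1c2=2.
Step 14. [r3c7∈{5}] r3c7 is down to just 5, so r3c7=5.
Step 15. [r5c5∈{3}] nothing but 3 survives at r5c5 ⇒ r5c5=3.
Step 16. [r8c8∈{1}] nothing but 1 survives at r8c8, so r8c8=1.
Step 17. [r4c5∈{8}] nothing but 8 survives at r4c5, so r4c5=8.
Step 18. [r5c9∈{7}] r5c9's peers cover all but 7. So r5c9=7.
Step 19. [r3c4∈{1}] r3c4 is down to just 1 ⇒ r3c4=1.
Step 20. [r4c8∈{6}] only 6 remains possible at r4c8 ⇒ r4c8=6.
Step 21. [r8c4∈{4}] r8c4 is down to just 4 ⇒ r8c4=4.
Step 22. [r8c6∈{8}] only 8 remains possible at r8c6 ⇒ r8c6=8.
Step 23. [r8c9∈{9}] only 9 remains possible at r8c9 ⇒ r8c9=9.
Step 24. [r6c2∈{6}] nothing but 6 survives at r6c2 ⇒ r6c2=6.
Step 25. [r3c1∈{8}] r3c1 is down to just 8, so r3c1=8.
Step 26. [r2c8∈{8}] r2c8 is down to just 8 ⇒ r2c8=8.
Step 27. [r2c6∈{3}] nothing but 3 survives at r2c6 ⇒ r2c6=3.
Step 28. [r9c5∈{6}] r9c5's peers cover all but 6, so r9c5=6.
Step 29. [r4c1∈{2}] r4c1 has the single candidate 2. So r4c1=2.
Step 30. [r8c3∈{6}] r8c3 is down to just 6 ⇒ r8c3=6.
Step 31. [r7c5∈{2}] nothing but 2 survives at r7c5, so r7c5=2.
Step 32. [r8c1∈{5}] nothing but 5 survives at r8c1, so r8c1=5.
Step 33. [r3c2∈{7}] r3c2 has the single candidate 7, so r3c2=7.
Step 34. [r6c5∈{1}] nothing but 1 survives at r6c5. So r6c5=1.
Step 35. [r6c9∈{4}] nothing but 4 survives at r6c9, so r6c9=4.

Answer: 6 2 5 8 4 7 3 9 1 / 1 9 4 2 5 3 7 8 6 / 8 7 3 1 9 6 5 4 2 / 2 5 9 7 8 4 1 6 3 / 4 8 1 6 3 2 9 5 7 / 3 6 7 5 1 9 8 2 4 / 7 4 8 9 2 1 6 3 5 / 5 3 6 4 7 8 2 1 9 / 9 1 2 3 6 5 4 7 8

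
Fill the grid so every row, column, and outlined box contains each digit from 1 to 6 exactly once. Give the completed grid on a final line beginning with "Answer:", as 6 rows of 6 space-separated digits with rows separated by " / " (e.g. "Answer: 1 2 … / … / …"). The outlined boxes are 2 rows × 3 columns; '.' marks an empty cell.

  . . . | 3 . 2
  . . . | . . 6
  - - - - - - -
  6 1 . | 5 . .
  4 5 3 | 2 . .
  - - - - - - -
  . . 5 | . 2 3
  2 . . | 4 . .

Step 1. [r2c4∈{1}] r2c4 has the single candidate 1. So r2c4=1.
Step 2. [r5c2∈{4,6}] across row 5, 4 lands solely at r5c2. So r5c2=4.
Step 3. [r6c6∈{1,5}] 5 has one home in col 6: r6c6, so r6c6=5.
Step 4. [r6c5∈{1,6}] r6c5 is the only open cell in box 6 admitting 1, so r6c5=1.
Step 5. [r1c3∈{1,4,6}] r1c3 is the only open cell in col 3 admitting 1 ⇒ r1c3=1.
Step 6. [r1c5∈{4,5}] in row 1, 4 fits only at r1c5. So r1c5=4.
Step 7. [r2c2∈{2,3}] col 2 places 2 nowhere but r2c2 ⇒ r2c2=2.
Step 8. [r6c3∈{6}] r6c3's peers cover all but 6 ⇒ r6c3=6.
Step 9. [r2c5∈{5}] r2c5 is down to just 5, so r2c5=5.
Step 10. [r3c3∈{2}] r3c3 has the single candidate 2 ⇒ r3c3=2.
Step 11. [r1c1∈{5}] nothing but 5 survives at r1c1 ⇒ r1c1=5.
Step 12. [r4c6∈{1}] only 1 remains possible at r4c6, so r4c6=1.
Step 13. [r1c2∈{6}] r1c2 is down to just 6 ⇒ r1c2=6.
Step 14. [r5c4∈{6}] r5c4's peers cover all but 6, so r5c4=6.
Step 15. [r6c2∈{3}] r6c2's peers cover all but 3. So r6c2=3.
Step 16. [r3c6∈{4}] r3c6 has the single candidate 4, so r3c6=4.
Step 17. [r2c3∈{4}] r2c3's peers cover all but 4, so r2c3=4.
Step 18. [r3c5∈{3}] r3c5's peers cover all but 3 ⇒ r3c5=3.
Step 19. [r5c1∈{1}] nothing but 1 survives at r5c1 ⇒ r5c1=1.
Step 20. [r2c1∈{3}] r2c1's peers cover all but 3, so r2c1=3.
Step 21. [r4c5∈{6}] only 6 remains possible at r4c5 ⇒ r4c5=6.

Answer: 5 6 1 3 4 2 / 3 2 4 1 5 6 / 6 1 2 5 3 4 / 4 5 3 2 6 1 / 1 4 5 6 2 3 / 2 3 6 4 1 5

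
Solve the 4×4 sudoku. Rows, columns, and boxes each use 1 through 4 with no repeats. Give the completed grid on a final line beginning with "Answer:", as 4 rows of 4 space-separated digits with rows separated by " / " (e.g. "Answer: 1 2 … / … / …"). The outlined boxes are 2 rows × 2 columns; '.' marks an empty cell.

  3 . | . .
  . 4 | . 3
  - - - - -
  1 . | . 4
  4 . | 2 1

Step 1. [r3c2∈{2,3}] across row 3, 2 lands solely at r3c2 ⇒ r3c2=2.
Step 2. [r2c3∈{1}] only 1 remains possible at r2c3, so r2c3=1.
Step 3. [r2c1∈{2}] only 2 remains possible at r2c1 ⇒ r2c1=2.
Step 4. [r1c4∈{2}] nothing but 2 survives at r1c4. So r1c4=2.
Step 5. [r1c2∈{1}] only 1 remains possible at r1c2, so r1c2=1.
Step 6. [r3c3∈{3}] r3c3 is down to just 3, so r3c3=3.
Step 7. [r4c2∈{3}] r4c2 has the single candidate 3, so r4c2=3.
Step 8. [r1c3∈{4}] r1c3 is down to just 4, so r1c3=4.

Answer: 3 1 4 2 / 2 4 1 3 / 1 2 3 4 / 4 3 2 1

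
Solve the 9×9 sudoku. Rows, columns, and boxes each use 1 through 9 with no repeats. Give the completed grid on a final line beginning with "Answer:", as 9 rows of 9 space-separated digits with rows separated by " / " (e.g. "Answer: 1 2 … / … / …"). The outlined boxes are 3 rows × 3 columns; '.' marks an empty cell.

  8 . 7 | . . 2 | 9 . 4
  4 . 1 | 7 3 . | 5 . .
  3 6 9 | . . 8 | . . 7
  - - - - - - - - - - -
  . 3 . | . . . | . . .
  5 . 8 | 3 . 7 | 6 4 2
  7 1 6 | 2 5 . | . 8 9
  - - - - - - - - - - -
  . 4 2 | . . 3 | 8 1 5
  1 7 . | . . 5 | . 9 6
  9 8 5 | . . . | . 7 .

Step 1. [r5c5∈{1,9}] across row 5, 1 lands solely at r5c5 ⇒ r5c5=1.
Step 2. [r1c5∈{6}] r1c5 has the single candidate 6 ⇒ r1c5=6.
Step 3. [r3c5∈{4}] r3c5's peers cover all but 4 ⇒ r3c5=4.
Step 4. [r1c4∈{1,5}] in row 1, 1 fits only at r1c4 ⇒ r1c4=1.
Step 5. [r6c6∈{4}] nothing but 4 survives at r6c6. So r6c6=4.
Step 6. [r9c9∈{3}] only 3 remains possible at r9c9. So r9c9=3.
Step 7. [r9c5∈{2}] r9c5 has the single candidate 2 ⇒ r9c5=2.
Step 8. [r3c7∈{1,2}] across row 3, 1 lands solely at r3c7 ⇒ r3c7=1.
Step 9. [r8c5∈{8}] r8c5's peers cover all but 8 ⇒ r8c5=8.
Step 10. [r4c5∈{9}] nothing but 9 survives at r4c5 ⇒ r4c5=9.
Step 11. [r8c4∈{4}] r8c4 is down to just 4, so r8c4=4.
Step 12. [r9c4∈{6}] r9c4's peers cover all but 6 ⇒ r9c4=6.
Step 13. [r3c8∈{2}] nothing but 2 survives at r3c8. So r3c8=2.
Step 14. [r8c7∈{2}] r8c7's peers cover all but 2, so r8c7=2.
Step 15. [r1c8∈{3}] only 3 remains possible at r1c8. So r1c8=3.
Step 16. [r7c5∈{7}] r7c5 has the single candidate 7. So r7c5=7.
Step 17. [r5c2∈{9}] only 9 remains possible at r5c2. So r5c2=9.
Step 18. [r4c7∈{7}] r4c7 is down to just 7, so r4c7=7.
Step 19. [r4c3∈{4}] r4c3 has the single candidate 4. So r4c3=4.
Step 20. [r4c4∈{8}] nothing but 8 survives at r4c4 ⇒ r4c4=8.
Step 21. [r6c7∈{3}] only 3 remains possible at r6c7. So r6c7=3.
Step 22. [r7c4∈{9}] r7c4's peers cover all but 9 ⇒ r7c4=9.
Step 23. [r2c9∈{8}] r2c9's peers cover all but 8 ⇒ r2c9=8.
Step 24. [r4c9∈{1}] only 1 remains possible at r4c9. So r4c9=1.
Step 25. [r9c7∈{4}] r9c7's peers cover all but 4, so r9c7=4.
Step 26. [r9c6∈{1}] r9c6 has the single candidate 1, so r9c6=1.
Step 27. [r4c8∈{5}] nothing but 5 survives at r4c8. So r4c8=5.
Step 28. [r8c3∈{3}] r8c3 has the single candidate 3. So r8c3=3.
Step 29. [r3c4∈{5}] nothing but 5 survives at r3c4. So r3c4=5.
Step 30. [r2c6∈{9}] r2c6 has the single candidate 9 ⇒ r2c6=9.
Step 31. [r2c2∈{2}] r2c2 is down to just 2. So r2c2=2.
Step 32. [r4c6∈{6}] nothing but 6 survives at r4c6. So r4c6=6.
Step 33. [r1c2∈{5}] r1c2's peers cover all but 5, so r1c2=5.
Step 34. [r7c1∈{6}] r7c1 has the single candidate 6 ⇒ r7c1=6.
Step 35. [r2c8∈{6}] r2c8 is down to just 6. So r2c8=6.
Step 36. [r4c1∈{2}] nothing but 2 survives at r4c1, so r4c1=2.

Answer: 8 5 7 1 6 2 9 3 4 / 4 2 1 7 3 9 5 6 8 / 3 6 9 5 4 8 1 2 7 / 2 3 4 8 9 6 7 5 1 / 5 9 8 3 1 7 6 4 2 / 7 1 6 2 5 4 3 8 9 / 6 4 2 9 7 3 8 1 5 / 1 7 3 4 8 5 2 9 6 / 9 8 5 6 2 1 4 7 3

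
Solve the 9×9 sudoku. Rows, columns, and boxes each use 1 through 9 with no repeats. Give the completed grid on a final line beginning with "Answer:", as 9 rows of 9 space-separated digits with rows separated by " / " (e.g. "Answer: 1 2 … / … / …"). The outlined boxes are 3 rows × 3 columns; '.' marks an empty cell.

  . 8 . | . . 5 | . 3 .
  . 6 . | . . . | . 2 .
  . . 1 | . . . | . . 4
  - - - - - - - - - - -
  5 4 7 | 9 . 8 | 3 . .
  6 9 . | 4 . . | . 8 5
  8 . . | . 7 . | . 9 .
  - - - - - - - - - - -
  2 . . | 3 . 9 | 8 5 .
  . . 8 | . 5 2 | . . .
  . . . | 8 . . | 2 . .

Step 1. [r6c2∈{1,2,3}] across box 4, 1 lands solely at r6c2 ⇒ r6c2=1.
Step 2. [r7c2∈{7}] r7c2 is down to just 7, so r7c2=7.
Step 3. [r8c2∈{3}] r8c2 has the single candidate 3 ⇒ r8c2=3.
Step 4. [r5c7∈{1,7}] across row 5, 7 lands solely at r5c7. So r5c7=7.
Step 5. [r3c5∈{2,3,6,8,9}] in row 3, 8 fits only at r3c5, so r3c5=8.
Step 6. [r9c9∈{1,3,6,7,9}] in row 9, 3 fits only at r9c9. So r9c9=3.
Step 7. [r3c2∈{2,5}] in col 2, 2 fits only at r3c2, so r3c2=2.
Step 8. [r2c3∈{3,4,5,9}] r2c3 is the only open cell in box 1 admitting 5. So r2c3=5.
Step 9. [r2c9∈{1,7,8,9}] 8 has one home in row 2: r2c9. So r2c9=8.
Step 10. [r6c7∈{4,6}] across row 6, 4 lands solely at r6c7. So r6c7=4.
Step 11. [r6c4∈{2,5,6}] in row 6, 5 fits only at r6c4. So r6c4=5.
Step 12. [r1c4∈{1,2,6,7}] r1c4 is the only open cell in col 4 admitting 2 ⇒ r1c4=2.
Step 13. [r3c7∈{5,6,9}] across row 3, 5 lands solely at r3c7, so r3c7=5.
Step 14. [r3c1∈{3,7,9}] across row 3, 9 lands solely at r3c1 ⇒ r3c1=9.
Step 15. [r3c6∈{3,6,7}] in row 3, 3 fits only at r3c6. So r3c6=3.
Step 16. [r1c3∈{4}] r1c3 has the single candidate 4 ⇒ r1c3=4.
Step 17. [r7c5∈{1,4,6}] r7c5 is the only open cell in row 7 admitting 4, so r7c5=4.
Step 18. [r7c9∈{1,6}] in row 7, 1 fits only at r7c9 ⇒ r7c9=1.
Step 19. [r5c6∈{1}] only 1 remains possible at r5c6, so r5c6=1.
Step 20. [r6c6∈{6}] r6c6 has the single candidate 6, so r6c6=6.
Step 21. [r9c6∈{7}] only 7 remains possible at r9c6. So r9c6=7.
Step 22. [r6c3∈{2,3}] in row 6, 3 fits only at r6c3, so r6c3=3.
Step 23. [r4c5∈{2}] r4c5 has the single candidate 2, so r4c5=2.
Step 24. [r4c9∈{6}] r4c9 has the single candidate 6 ⇒ r4c9=6.
Step 25. [r1c1∈{7}] nothing but 7 survives at r1c1 ⇒ r1c1=7.
Step 26. [r1c9∈{9}] r1c9 has the single candidate 9. So r1c9=9.
Step 27. [r2c7∈{1}] nothing but 1 survives at r2c7. So r2c7=1.
Step 28. [r8c4∈{1,6}] in col 4, 1 fits only at r8c4 ⇒ r8c4=1.
Step 29. [r9c5∈{6}] nothing but 6 survives at r9c5. So r9c5=6.
Step 30. [r3c8∈{6,7}] in box 3, 7 fits only at r3c8 ⇒ r3c8=7.
Step 31. [r8c1∈{4}] r8c1 is down to just 4. So r8c1=4.
Step 32. [r8c8∈{6}] r8c8 is down to just 6 ⇒ r8c8=6.
Step 33. [r2c6∈{4}] r2c6 is down to just 4 ⇒ r2c6=4.
Step 34. [r7c3∈{6}] r7c3 is down to just 6 ⇒ r7c3=6.
Step 35. [r2c1∈{3}] only 3 remains possible at r2c1. So r2c1=3.
Step 36. [r3c4∈{6}] r3c4 has the single candidate 6, so r3c4=6.
Step 37. [r4c8∈{1}] nothing but 1 survives at r4c8. So r4c8=1.
Step 38. [r1c7∈{6}] only 6 remains possible at r1c7. So r1c7=6.
Step 39. [r2c4∈{7}] only 7 remains possible at r2c4, so r2c4=7.
Step 40. [r8c9∈{7}] r8c9's peers cover all but 7 ⇒ r8c9=7.
Step 41. [r9c1∈{1}] r9c1 is down to just 1. So r9c1=1.
Step 42. [r2c5∈{9}] only 9 remains possible at r2c5. So r2c5=9.
Step 43. [r9c2∈{5}] only 5 remains possible at r9c2, so r9c2=5.
Step 44. [r5c3∈{2}] r5c3 is down to just 2, so r5c3=2.
Step 45. [r1c5∈{1}] nothing but 1 survives at r1c5, so r1c5=1.
Step 46. [r9c3∈{9}] r9c3's peers cover all but 9 ⇒ r9c3=9.
Step 47. [r5c5∈{3}] r5c5 is down to just 3 ⇒ r5c5=3.
Step 48. [r8c7∈{9}] r8c7 has the single candidate 9. So r8c7=9.
Step 49. [r6c9∈{2}] nothing but 2 survives at r6c9, so r6c9=2.
Step 50. [r9c8∈{4}] nothing but 4 survives at r9c8 ⇒ r9c8=4.

Answer: 7 8 4 2 1 5 6 3 9 / 3 6 5 7 9 4 1 2 8 / 9 2 1 6 8 3 5 7 4 / 5 4 7 9 2 8 3 1 6 / 6 9 2 4 3 1 7 8 5 / 8 1 3 5 7 6 4 9 2 / 2 7 6 3 4 9 8 5 1 / 4 3 8 1 5 2 9 6 7 / 1 5 9 8 6 7 2 4 3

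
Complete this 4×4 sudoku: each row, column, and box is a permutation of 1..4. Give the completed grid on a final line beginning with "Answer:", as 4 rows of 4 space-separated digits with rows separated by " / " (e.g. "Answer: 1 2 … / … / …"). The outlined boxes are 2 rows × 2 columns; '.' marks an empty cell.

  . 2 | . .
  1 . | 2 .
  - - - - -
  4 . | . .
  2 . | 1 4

Step 1. [r2c4∈{3}] r2c4 has the single candidate 3, so r2c4=3.
Step 2. [r3c2∈{1,3}] across row 3, 1 lands solely at r3c2 ⇒ r3c2=1.
Step 3. [r3c3∈{3}] only 3 remains possible at r3c3 ⇒ r3c3=3.
Step 4. [r1c4∈{1}] r1c4's peers cover all but 1 ⇒ r1c4=1.
Step 5. [r1c3∈{4}] r1c3's peers cover all but 4 ⇒ r1c3=4.
Step 6. [r2c2∈{4}] r2c2's peers cover all but 4, so r2c2=4.
Step 7. [r3c4∈{2}] nothing but 2 survives at r3c4 ⇒ r3c4=2.
Step 8. [r4c2∈{3}] nothing but 3 survives at r4c2. So r4c2=3.
Step 9. [r1c1∈{3}] r1c1 has the single candidate 3, so r1c1=3.

Answer: 3 2 4 1 / 1 4 2 3 / 4 1 3 2 / 2 3 1 4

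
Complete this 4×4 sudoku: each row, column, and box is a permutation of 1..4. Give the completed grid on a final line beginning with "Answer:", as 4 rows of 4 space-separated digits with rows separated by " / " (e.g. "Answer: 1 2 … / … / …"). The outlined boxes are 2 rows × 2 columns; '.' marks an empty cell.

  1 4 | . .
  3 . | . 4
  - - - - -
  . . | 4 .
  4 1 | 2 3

Step 1. [r2c2∈{2}] only 2 remains possible at r2c2, so r2c2=2.
Step 2. [r3c4∈{1}] nothing but 1 survives at r3c4 ⇒ r3c4=1.
Step 3. [r2c3∈{1}] r2c3 has the single candidate 1. So r2c3=1.
Step 4. [r1c4∈{2}] only 2 remains possible at r1c4 ⇒ r1c4=2.
Step 5. [r1c3∈{3}] nothing but 3 survives at r1c3. So r1c3=3.
Step 6. [r3c2∈{3}] r3c2's peers cover all but 3 ⇒ r3c2=3.
Step 7. [r3c1∈{2}] nothing but 2 survives at r3c1. So r3c1=2.

Answer: 1 4 3 2 / 3 2 1 4 / 2 3 4 1 / 4 1 2 3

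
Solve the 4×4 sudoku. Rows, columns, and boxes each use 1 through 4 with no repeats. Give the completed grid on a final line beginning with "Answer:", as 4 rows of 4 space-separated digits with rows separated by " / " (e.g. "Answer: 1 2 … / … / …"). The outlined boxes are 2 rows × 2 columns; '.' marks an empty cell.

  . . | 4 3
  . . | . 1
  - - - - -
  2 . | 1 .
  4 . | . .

Step 1. [r4c2∈{1,3}] r4c2 is the only open cell in row 4 admitting 1 ⇒ r4c2=1.
Step 2. [r2c2∈{2,3,4}] row 2 places 4 nowhere but r2c2. So r2c2=4.
Step 3. [r4c3∈{2,3}] row 4 places 3 nowhere but r4c3 ⇒ r4c3=3.
Step 4. [r3c2∈{3}] r3c2's peers cover all but 3. So r3c2=3.
Step 5. [r3c4∈{4}] r3c4 is down to just 4, so r3c4=4.
Step 6. [r1c2∈{2}] r1c2's peers cover all but 2, so r1c2=2.
Step 7. [r1c1∈{1}] only 1 remains possible at r1c1 ⇒ r1c1=1.
Step 8. [r2c3∈{2}] nothing but 2 survives at r2c3, so r2c3=2.
Step 9. [r4c4∈{2}] nothing but 2 survives at r4c4 ⇒ r4c4=2.
Step 10. [r2c1∈{3}] r2c1 has the single candidate 3. So r2c1=3.

Answer: 1 2 4 3 / 3 4 2 1 / 2 3 1 4 / 4 1 3 2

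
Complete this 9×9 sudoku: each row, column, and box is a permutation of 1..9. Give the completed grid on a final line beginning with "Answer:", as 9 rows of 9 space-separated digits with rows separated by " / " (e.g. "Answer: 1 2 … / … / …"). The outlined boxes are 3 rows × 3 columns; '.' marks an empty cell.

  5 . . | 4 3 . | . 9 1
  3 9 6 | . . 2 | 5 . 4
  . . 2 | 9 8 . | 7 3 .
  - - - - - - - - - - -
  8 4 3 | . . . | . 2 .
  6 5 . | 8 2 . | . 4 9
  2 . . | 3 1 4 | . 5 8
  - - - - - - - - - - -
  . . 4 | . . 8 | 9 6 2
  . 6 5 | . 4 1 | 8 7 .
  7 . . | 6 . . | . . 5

Step 1. [r4c5∈{5,6,7,9}] r4c5 is the only open cell in col 5 admitting 6, so r4c5=6.
Step 2. [r5c6∈{7}] r5c6 has the single candidate 7. So r5c6=7.
Step 3. [r7c1∈{1}] nothing but 1 survives at r7c1 ⇒ r7c1=1.
Step 4. [r9c6∈{3,9}] col 6 places 3 nowhere but r9c6. So r9c6=3.
Step 5. [r4c4∈{5}] r4c4 has the single candidate 5, so r4c4=5.
Step 6. [r6c3∈{7,9}] across row 6, 9 lands solely at r6c3 ⇒ r6c3=9.
Step 7. [r3c9∈{6}] r3c9 has the single candidate 6. So r3c9=6.
Step 8. [r1c3∈{7,8}] in col 3, 7 fits only at r1c3 ⇒ r1c3=7.
Step 9. [r7c4∈{7}] r7c4's peers cover all but 7 ⇒ r7c4=7.
Step 10. [r4c7∈{1}] r4c7's peers cover all but 1, so r4c7=1.
Step 11. [r9c2∈{2,8}] across row 9, 2 lands solely at r9c2. So r9c2=2.
Step 12. [r3c2∈{1}] r3c2 has the single candidate 1, so r3c2=1.
Step 13. [r2c4∈{1}] nothing but 1 survives at r2c4, so r2c4=1.
Step 14. [r4c9∈{7}] r4c9's peers cover all but 7 ⇒ r4c9=7.
Step 15. [r9c5∈{9}] r9c5's peers cover all but 9 ⇒ r9c5=9.
Step 16. [r6c2∈{7}] r6c2 has the single candidate 7. So r6c2=7.
Step 17. [r8c4∈{2}] only 2 remains possible at r8c4. So r8c4=2.
Step 18. [r8c9∈{3}] r8c9 has the single candidate 3, so r8c9=3.
Step 19. [r3c6∈{5}] nothing but 5 survives at r3c6, so r3c6=5.
Step 20. [r9c7∈{4}] nothing but 4 survives at r9c7. So r9c7=4.
Step 21. [r3c1∈{4}] nothing but 4 survives at r3c1. So r3c1=4.
Step 22. [r1c6∈{6}] r1c6 has the single candidate 6 ⇒ r1c6=6.
Step 23. [r4c6∈{9}] r4c6's peers cover all but 9. So r4c6=9.
Step 24. [r8c1∈{9}] r8c1 is down to just 9, so r8c1=9.
Step 25. [r5c3∈{1}] r5c3 has the single candidate 1. So r5c3=1.
Step 26. [r9c8∈{1}] r9c8's peers cover all but 1. So r9c8=1.
Step 27. [r2c8∈{8}] r2c8 has the single candidate 8, so r2c8=8.
Step 28. [r2c5∈{7}] r2c5 has the single candidate 7. So r2c5=7.
Step 29. [r7c5∈{5}] only 5 remains possible at r7c5. So r7c5=5.
Step 30. [r5c7∈{3}] nothing but 3 survives at r5c7. So r5c7=3.
Step 31. [r9c3∈{8}] only 8 remains possible at r9c3 ⇒ r9c3=8.
Step 32. [r6c7∈{6}] r6c7's peers cover all but 6 ⇒ r6c7=6.
Step 33. [r1c7∈{2}] nothing but 2 survives at r1c7 ⇒ r1c7=2.
Step 34. [r1c2∈{8}] r1c2 has the single candidate 8, so r1c2=8.
Step 35. [r7c2∈{3}] only 3 remains possible at r7c2, so r7c2=3.

Answer: 5 8 7 4 3 6 2 9 1 / 3 9 6 1 7 2 5 8 4 / 4 1 2 9 8 5 7 3 6 / 8 4 3 5 6 9 1 2 7 / 6 5 1 8 2 7 3 4 9 / 2 7 9 3 1 4 6 5 8 / 1 3 4 7 5 8 9 6 2 / 9 6 5 2 4 1 8 7 3 / 7 2 8 6 9 3 4 1 5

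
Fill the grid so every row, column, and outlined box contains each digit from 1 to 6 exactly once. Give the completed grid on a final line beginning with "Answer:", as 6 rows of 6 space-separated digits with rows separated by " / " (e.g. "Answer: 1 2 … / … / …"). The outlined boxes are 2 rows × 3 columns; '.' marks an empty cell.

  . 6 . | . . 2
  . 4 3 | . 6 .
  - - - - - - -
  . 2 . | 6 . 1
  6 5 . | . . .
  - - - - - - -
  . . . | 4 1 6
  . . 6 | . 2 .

Step 1. [r2c6∈{5}] r2c6's peers cover all but 5 ⇒ r2c6=5.
Step 2. [r3c1∈{3,4}] r3c1 is the only open cell in box 3 admitting 3, so r3c1=3.
Step 3. [r4c6∈{3,4}] across col 6, 4 lands solely at r4c6 ⇒ r4c6=4.
Step 4. [r6c1∈{1,4,5}] row 6 places 4 nowhere but r6c1, so r6c1=4.
Step 5. [r4c5∈{3}] only 3 remains possible at r4c5 ⇒ r4c5=3.
Step 6. [r1c4∈{1,3}] row 1 places 3 nowhere but r1c4 ⇒ r1c4=3.
Step 7. [r5c3∈{2,5}] 2 has one home in col 3: r5c3 ⇒ r5c3=2.
Step 8. [r1c3∈{1,5}] col 3 places 5 nowhere but r1c3 ⇒ r1c3=5.
Step 9. [r6c2∈{1,3}] row 6 places 1 nowhere but r6c2 ⇒ r6c2=1.
Step 10. [r1c1∈{1}] r1c1's peers cover all but 1. So r1c1=1.
Step 11. [r5c1∈{5}] nothing but 5 survives at r5c1. So r5c1=5.
Step 12. [r6c6∈{3}] r6c6 is down to just 3 ⇒ r6c6=3.
Step 13. [r3c5∈{5}] only 5 remains possible at r3c5. So r3c5=5.
Step 14. [r1c5∈{4}] nothing but 4 survives at r1c5 ⇒ r1c5=4.
Step 15. [r6c4∈{5}] nothing but 5 survives at r6c4, so r6c4=5.
Step 16. [r5c2∈{3}] r5c2's peers cover all but 3, so r5c2=3.
Step 17. [r2c1∈{2}] r2c1 has the single candidate 2, so r2c1=2.
Step 18. [r4c4∈{2}] r4c4 is down to just 2. So r4c4=2.
Step 19. [r4c3∈{1}] nothing but 1 survives at r4c3 ⇒ r4c3=1.
Step 20. [r2c4∈{1}] r2c4's peers cover all but 1 ⇒ r2c4=1.
Step 21. [r3c3∈{4}] r3c3 is down to just 4. So r3c3=4.

Answer: 1 6 5 3 4 2 / 2 4 3 1 6 5 / 3 2 4 6 5 1 / 6 5 1 2 3 4 / 5 3 2 4 1 6 / 4 1 6 5 2 3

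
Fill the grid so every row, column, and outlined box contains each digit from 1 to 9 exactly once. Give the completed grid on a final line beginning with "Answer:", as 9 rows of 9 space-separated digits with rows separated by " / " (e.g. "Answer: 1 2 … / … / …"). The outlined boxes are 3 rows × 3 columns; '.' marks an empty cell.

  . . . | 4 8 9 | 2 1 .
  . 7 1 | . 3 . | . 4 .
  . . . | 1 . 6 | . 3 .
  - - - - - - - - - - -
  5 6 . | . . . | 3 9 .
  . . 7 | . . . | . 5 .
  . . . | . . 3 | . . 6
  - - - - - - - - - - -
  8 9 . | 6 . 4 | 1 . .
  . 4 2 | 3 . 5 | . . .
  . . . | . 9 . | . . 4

Step 1. [r3c5∈{2,5,7}] 7 has one home in box 2: r3c5 ⇒ r3c5=7.
Step 2. [r7c5∈{2}] nothing but 2 survives at r7c5 ⇒ r7c5=2.
Step 3. [r7c8∈{7}] r7c8 is down to just 7. So r7c8=7.
Step 4. [r2c7∈{5,6,8,9}] across box 3, 6 lands solely at r2c7. So r2c7=6.
Step 5. [r2c9∈{5,8,9}] 8 has one home in row 2: r2c9 ⇒ r2c9=8.
Step 6. [r2c1∈{2,9}] across row 2, 9 lands solely at r2c1. So r2c1=9.
Step 7. [r8c5∈{1}] r8c5 is down to just 1 ⇒ r8c5=1.
Step 8. [r6c7∈{4,7,8}] 7 has one home in col 7: r6c7. So r6c7=7.
Step 9. [r2c6∈{2}] r2c6 is down to just 2 ⇒ r2c6=2.
Step 10. [r4c5∈{4}] r4c5's peers cover all but 4. So r4c5=4.
Step 11. [r4c3∈{8}] r4c3 is down to just 8 ⇒ r4c3=8.
Step 12. [r9c8∈{2,6,8}] r9c8 is the only open cell in row 9 admitting 2. So r9c8=2.
Step 13. [r6c8∈{8}] r6c8 has the single candidate 8 ⇒ r6c8=8.
Step 14. [r5c4∈{2,8,9}] r5c4 is the only open cell in row 5 admitting 9. So r5c4=9.
Step 15. [r9c4∈{7,8}] in col 4, 8 fits only at r9c4 ⇒ r9c4=8.
Step 16. [r9c7∈{5}] only 5 remains possible at r9c7 ⇒ r9c7=5.
Step 17. [r7c3∈{3,5}] 5 has one home in row 7: r7c3, so r7c3=5.
Step 18. [r8c9∈{9}] r8c9 is down to just 9. So r8c9=9.
Step 19. [r8c1∈{6,7}] row 8 places 7 nowhere but r8c1 ⇒ r8c1=7.
Step 20. [r4c4∈{2,7}] across col 4, 7 lands solely at r4c4 ⇒ r4c4=7.
Step 21. [r6c4∈{2,5}] across col 4, 2 lands solely at r6c4, so r6c4=2.
Step 22. [r6c2∈{1}] r6c2 is down to just 1. So r6c2=1.
Step 23. [r9c2∈{3}] r9c2 has the single candidate 3, so r9c2=3.
Step 24. [r6c1∈{4}] r6c1 has the single candidate 4. So r6c1=4.
Step 25. [r5c2∈{2}] r5c2 has the single candidate 2, so r5c2=2.
Step 26. [r4c6∈{1}] r4c6 is down to just 1 ⇒ r4c6=1.
Step 27. [r3c9∈{5}] r3c9 has the single candidate 5. So r3c9=5.
Step 28. [r9c3∈{6}] nothing but 6 survives at r9c3 ⇒ r9c3=6.
Step 29. [r1c3∈{3}] r1c3 has the single candidate 3 ⇒ r1c3=3.
Step 30. [r1c9∈{7}] r1c9's peers cover all but 7 ⇒ r1c9=7.
Step 31. [r1c1∈{6}] r1c1 has the single candidate 6 ⇒ r1c1=6.
Step 32. [r6c3∈{9}] only 9 remains possible at r6c3. So r6c3=9.
Step 33. [r5c5∈{6}] nothing but 6 survives at r5c5, so r5c5=6.
Step 34. [r9c6∈{7}] r9c6 has the single candidate 7, so r9c6=7.
Step 35. [r5c7∈{4}] only 4 remains possible at r5c7 ⇒ r5c7=4.
Step 36. [r3c7∈{9}] nothing but 9 survives at r3c7, so r3c7=9.
Step 37. [r2c4∈{5}] nothing but 5 survives at r2c4 ⇒ r2c4=5.
Step 38. [r3c3∈{4}] r3c3's peers cover all but 4, so r3c3=4.
Step 39. [r5c9∈{1}] r5c9's peers cover all but 1. So r5c9=1.
Step 40. [r3c1∈{2}] r3c1 is down to just 2, so r3c1=2.
Step 41. [r5c1∈{3}] only 3 remains possible at r5c1 ⇒ r5c1=3.
Step 42. [r1c2∈{5}] r1c2 has the single candidate 5. So r1c2=5.
Step 43. [r6c5∈{5}] r6c5's peers cover all but 5, so r6c5=5.
Step 44. [r7c9∈{3}] r7c9 is down to just 3 ⇒ r7c9=3.
Step 45. [r8c7∈{8}] r8c7 has the single candidate 8. So r8c7=8.
Step 46. [r4c9∈{2}] only 2 remains possible at r4c9, so r4c9=2.
Step 47. [r8c8∈{6}] r8c8 has the single candidate 6, so r8c8=6.
Step 48. [r3c2∈{8}] nothing but 8 survives at r3c2 ⇒ r3c2=8.
Step 49. [r5c6∈{8}] only 8 remains possible at r5c6. So r5c6=8.
Step 50. [r9c1∈{1}] r9c1's peers cover all but 1, so r9c1=1.

Answer: 6 5 3 4 8 9 2 1 7 / 9 7 1 5 3 2 6 4 8 / 2 8 4 1 7 6 9 3 5 / 5 6 8 7 4 1 3 9 2 / 3 2 7 9 6 8 4 5 1 / 4 1 9 2 5 3 7 8 6 / 8 9 5 6 2 4 1 7 3 / 7 4 2 3 1 5 8 6 9 / 1 3 6 8 9 7 5 2 4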